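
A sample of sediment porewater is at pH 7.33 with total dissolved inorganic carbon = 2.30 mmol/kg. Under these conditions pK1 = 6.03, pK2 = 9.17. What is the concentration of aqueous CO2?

α₀ = 1 / (1 + K1/[H⁺] + K1K2/[H⁺]²) = 1 / (1 + 10^+1.30 + 10^-0.54)
   = 1 / (1 + 19.953 + 0.28840) = 1/21.241 = 0.04708
[CO2*] = α₀ × DIC = 0.04708 × 2.30 = 0.108 mmol/kg

[CO2*] = 0.108 mmol/kg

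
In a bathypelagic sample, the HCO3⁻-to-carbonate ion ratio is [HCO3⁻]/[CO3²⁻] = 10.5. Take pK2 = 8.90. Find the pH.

pH = 7.88

From K2 = [H⁺][CO3²⁻]/[HCO3⁻]:  pH = pK2 − log₁₀([HCO3⁻]/[CO3²⁻])
log₁₀(10.5) = +1.021
pH = 8.90 − (+1.021) = 7.88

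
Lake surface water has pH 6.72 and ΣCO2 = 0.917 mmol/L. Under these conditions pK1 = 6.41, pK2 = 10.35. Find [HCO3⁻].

[HCO3⁻] = 0.615 mmol/L

α₁ = 1 / (1 + [H⁺]/K1 + K2/[H⁺]) = 1 / (1 + 10^-0.31 + 10^-3.63)
   = 1 / (1 + 0.48978 + 0.00023442) = 1/1.4900 = 0.6711
[HCO3⁻] = α₁ × DIC = 0.6711 × 0.917 = 0.615 mmol/L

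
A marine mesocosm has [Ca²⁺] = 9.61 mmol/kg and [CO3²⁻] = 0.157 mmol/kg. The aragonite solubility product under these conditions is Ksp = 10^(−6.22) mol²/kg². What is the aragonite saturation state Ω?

Ksp = 10^(−6.22) = 6.026×10^-7
Ω = [Ca²⁺][CO3²⁻]/Ksp = (9.61×10^-3)(0.157×10^-3) / 6.026×10^-7 = 2.50

Ω = 2.50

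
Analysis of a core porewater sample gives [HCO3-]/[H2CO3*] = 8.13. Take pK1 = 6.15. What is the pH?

From K1 = [H⁺][HCO3-]/[H2CO3*]:  pH = pK1 + log₁₀([HCO3-]/[H2CO3*])
log₁₀(8.13) = +0.910
pH = 6.15 + (+0.910) = 7.06

pH = 7.06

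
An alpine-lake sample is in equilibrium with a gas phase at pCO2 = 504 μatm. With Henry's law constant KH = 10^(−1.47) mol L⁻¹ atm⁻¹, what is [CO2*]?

[CO2*] = 17.1 μmol/L

KH = 10^(−1.47) = 3.388×10^-2 mol L⁻¹ atm⁻¹
[CO2*] = KH · pCO2 = 3.388×10^-2 × 504×10^-6 atm = 1.71×10^-5 mol/L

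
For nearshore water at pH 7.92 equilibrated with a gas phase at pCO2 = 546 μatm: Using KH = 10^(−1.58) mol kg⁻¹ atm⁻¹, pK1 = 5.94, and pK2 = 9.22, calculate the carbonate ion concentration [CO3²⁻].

[CO3²⁻] = 0.0687 mmol/kg

[CO2*] = KH · pCO2 = 10^(−1.58) × 546×10^-6 = 1.436×10^-5 mol/kg
α₀ = 1/(1 + K1/[H⁺] + K1K2/[H⁺]²) = 1/(1 + 10^+1.98 + 10^+0.68) = 0.009873
DIC = [CO2*]/α₀ = 1.436×10^-5 / 0.009873 = 1.455 mmol/kg
[CO3²⁻] = α₂·DIC; α₂ = 0.04726, so [CO3²⁻] = 0.04726 × 1.455 = 0.0687 mmol/kg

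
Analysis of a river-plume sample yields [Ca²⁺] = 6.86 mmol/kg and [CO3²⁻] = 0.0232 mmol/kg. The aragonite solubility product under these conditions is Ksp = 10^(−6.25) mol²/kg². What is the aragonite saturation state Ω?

Ksp = 10^(−6.25) = 5.623×10^-7
Ω = [Ca²⁺][CO3²⁻]/Ksp = (6.86×10^-3)(0.0232×10^-3) / 5.623×10^-7 = 0.283

Ω = 0.283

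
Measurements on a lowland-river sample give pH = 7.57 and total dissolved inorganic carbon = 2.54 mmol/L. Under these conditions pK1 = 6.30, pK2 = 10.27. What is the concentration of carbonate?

[CO3²⁻] = 4.80 μmol/L

α₂ = 1 / (1 + [H⁺]/K2 + [H⁺]²/(K1K2)) = 1 / (1 + 10^+2.70 + 10^+1.43)
   = 1 / (1 + 501.19 + 26.915) = 1/529.10 = 0.001890
[CO3²⁻] = α₂ × DIC = 0.001890 × 2.54 = 0.00480 mmol/L = 4.80 μmol/L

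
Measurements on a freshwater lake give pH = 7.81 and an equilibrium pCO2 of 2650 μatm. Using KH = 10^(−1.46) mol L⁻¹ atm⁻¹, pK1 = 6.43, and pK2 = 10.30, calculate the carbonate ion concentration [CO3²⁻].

[CO3²⁻] = 7.13 μmol/L

[CO2*] = KH · pCO2 = 10^(−1.46) × 2650×10^-6 = 9.189×10^-5 mol/L
α₀ = 1/(1 + K1/[H⁺] + K1K2/[H⁺]²) = 1/(1 + 10^+1.38 + 10^-1.11) = 0.03989
DIC = [CO2*]/α₀ = 9.189×10^-5 / 0.03989 = 2.303 mmol/L
[CO3²⁻] = α₂·DIC; α₂ = 0.003097, so [CO3²⁻] = 0.003097 × 2.303 = 0.00713 mmol/L = 7.13 μmol/L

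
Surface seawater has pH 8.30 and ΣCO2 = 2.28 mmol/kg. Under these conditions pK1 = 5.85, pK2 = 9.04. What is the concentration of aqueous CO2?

α₀ = 1 / (1 + K1/[H⁺] + K1K2/[H⁺]²) = 1 / (1 + 10^+2.45 + 10^+1.71)
   = 1 / (1 + 281.84 + 51.286) = 1/334.12 = 0.002993
[CO2*] = α₀ × DIC = 0.002993 × 2.28 = 0.00682 mmol/kg = 6.82 μmol/kg

[CO2*] = 6.82 μmol/kg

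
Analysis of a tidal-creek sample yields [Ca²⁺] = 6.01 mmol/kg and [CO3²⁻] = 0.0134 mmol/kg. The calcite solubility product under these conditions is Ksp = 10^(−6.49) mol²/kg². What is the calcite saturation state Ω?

Ω = 0.249

Ksp = 10^(−6.49) = 3.236×10^-7
Ω = [Ca²⁺][CO3²⁻]/Ksp = (6.01×10^-3)(0.0134×10^-3) / 3.236×10^-7 = 0.249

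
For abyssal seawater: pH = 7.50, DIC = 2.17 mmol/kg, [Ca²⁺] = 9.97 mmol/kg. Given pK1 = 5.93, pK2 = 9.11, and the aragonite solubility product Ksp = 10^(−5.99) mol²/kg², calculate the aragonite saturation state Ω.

Ω = 0.494

α₂ = 1 / (1 + [H⁺]/K2 + [H⁺]²/(K1K2)) = 1 / (1 + 10^+1.61 + 10^+0.04)
   = 1 / (1 + 40.738 + 1.0965) = 1/42.835 = 0.02335
[CO3²⁻] = α₂ × DIC = 0.02335 × 2.17 = 0.05066 mmol/kg
Ksp = 10^(−5.99) = 1.023×10^-6
Ω = [Ca²⁺][CO3²⁻]/Ksp = (9.97×10^-3)(5.066×10^-5) / 1.023×10^-6 = 0.494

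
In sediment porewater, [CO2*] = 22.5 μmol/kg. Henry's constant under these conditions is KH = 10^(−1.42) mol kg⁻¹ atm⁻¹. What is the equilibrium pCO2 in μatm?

KH = 10^(−1.42) = 3.802×10^-2 mol kg⁻¹ atm⁻¹
pCO2 = [CO2*]/KH = 22.5×10^-6 / 3.802×10^-2 = 5.92×10^-4 atm = 592 μatm

pCO2 = 592 μatm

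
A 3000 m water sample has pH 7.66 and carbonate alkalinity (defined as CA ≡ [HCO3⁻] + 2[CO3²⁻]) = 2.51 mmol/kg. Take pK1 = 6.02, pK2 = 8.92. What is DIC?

DIC = 2.44 mmol/kg

CA = [HCO3⁻] + 2[CO3²⁻] = (α₁ + 2α₂)·DIC
At pH 7.66: [H⁺]/K1 = 10^-1.64 = 0.022909, K2/[H⁺] = 10^-1.26 = 0.054954
α₁ = 1/(1 + 0.022909 + 0.054954) = 1/1.0779 = 0.9278; α₂ = α₁·K2/[H⁺] = 0.05098
α₁ + 2α₂ = 1.0297
DIC = CA / (α₁ + 2α₂) = 2.51 / 1.0297 = 2.44 mmol/kg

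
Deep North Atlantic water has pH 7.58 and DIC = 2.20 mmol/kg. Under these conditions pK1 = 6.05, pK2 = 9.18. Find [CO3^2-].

α₂ = 1 / (1 + [H⁺]/K2 + [H⁺]²/(K1K2)) = 1 / (1 + 10^+1.60 + 10^+0.07)
   = 1 / (1 + 39.811 + 1.1749) = 1/41.986 = 0.02382
[CO3²⁻] = α₂ × DIC = 0.02382 × 2.20 = 0.0524 mmol/kg

[CO3²⁻] = 0.0524 mmol/kg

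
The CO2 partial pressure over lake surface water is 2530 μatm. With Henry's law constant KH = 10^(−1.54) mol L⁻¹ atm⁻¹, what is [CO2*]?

[CO2*] = 73.0 μmol/L

KH = 10^(−1.54) = 2.884×10^-2 mol L⁻¹ atm⁻¹
[CO2*] = KH · pCO2 = 2.884×10^-2 × 2530×10^-6 atm = 7.30×10^-5 mol/L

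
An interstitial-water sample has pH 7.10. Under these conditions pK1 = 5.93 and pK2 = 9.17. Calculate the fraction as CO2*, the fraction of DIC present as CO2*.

α₀ = 1 / (1 + K1/[H⁺] + K1K2/[H⁺]²) = 1 / (1 + 10^+1.17 + 10^-0.90)
   = 1 / (1 + 14.791 + 0.12589) = 1/15.917 = 0.06283

α₀ = 0.0628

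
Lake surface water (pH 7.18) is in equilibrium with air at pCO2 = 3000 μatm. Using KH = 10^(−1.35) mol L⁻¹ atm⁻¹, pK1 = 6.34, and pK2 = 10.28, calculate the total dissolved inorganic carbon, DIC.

DIC = 1.06 mmol/L

[CO2*] = KH · pCO2 = 10^(−1.35) × 3000×10^-6 = 1.340×10^-4 mol/L
α₀ = 1/(1 + K1/[H⁺] + K1K2/[H⁺]²) = 1/(1 + 10^+0.84 + 10^-2.26) = 0.1262
DIC = [CO2*]/α₀ = 1.340×10^-4 / 0.1262 = 1.06 mmol/L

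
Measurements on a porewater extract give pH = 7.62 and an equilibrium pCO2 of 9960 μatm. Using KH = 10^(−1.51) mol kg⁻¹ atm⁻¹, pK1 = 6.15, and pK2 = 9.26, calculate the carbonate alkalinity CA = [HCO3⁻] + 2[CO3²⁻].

[CO2*] = KH · pCO2 = 10^(−1.51) × 9960×10^-6 = 3.078×10^-4 mol/kg
α₀ = 1/(1 + K1/[H⁺] + K1K2/[H⁺]²) = 1/(1 + 10^+1.47 + 10^-0.17) = 0.03206
DIC = [CO2*]/α₀ = 3.078×10^-4 / 0.03206 = 9.600 mmol/kg
CA = (α₁ + 2α₂)·DIC = (0.9463 + 2×0.02168) × 9.600 = 9.50 mmol/kg

CA = 9.50 mmol/kg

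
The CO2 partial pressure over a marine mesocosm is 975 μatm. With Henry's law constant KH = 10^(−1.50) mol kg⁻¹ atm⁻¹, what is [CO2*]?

[CO2*] = 30.8 μmol/kg

KH = 10^(−1.50) = 3.162×10^-2 mol kg⁻¹ atm⁻¹
[CO2*] = KH · pCO2 = 3.162×10^-2 × 975×10^-6 atm = 3.08×10^-5 mol/kg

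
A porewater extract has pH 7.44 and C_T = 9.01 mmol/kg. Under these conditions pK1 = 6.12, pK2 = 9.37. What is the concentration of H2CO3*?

[CO2*] = 0.407 mmol/kg

α₀ = 1 / (1 + K1/[H⁺] + K1K2/[H⁺]²) = 1 / (1 + 10^+1.32 + 10^-0.61)
   = 1 / (1 + 20.893 + 0.24547) = 1/22.138 = 0.04517
[CO2*] = α₀ × DIC = 0.04517 × 9.01 = 0.407 mmol/kg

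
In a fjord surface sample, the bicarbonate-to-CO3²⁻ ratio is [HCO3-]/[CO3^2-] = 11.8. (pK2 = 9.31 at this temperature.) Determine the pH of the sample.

pH = 8.24

From K2 = [H⁺][CO3^2-]/[HCO3-]:  pH = pK2 − log₁₀([HCO3-]/[CO3^2-])
log₁₀(11.8) = +1.072
pH = 9.31 − (+1.072) = 8.24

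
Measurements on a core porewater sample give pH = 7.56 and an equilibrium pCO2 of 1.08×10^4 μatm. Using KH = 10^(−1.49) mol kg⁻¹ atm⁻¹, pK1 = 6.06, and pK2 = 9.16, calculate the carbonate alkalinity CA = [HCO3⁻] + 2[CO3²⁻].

[CO2*] = KH · pCO2 = 10^(−1.49) × 1.08×10^4×10^-6 = 3.495×10^-4 mol/kg
α₀ = 1/(1 + K1/[H⁺] + K1K2/[H⁺]²) = 1/(1 + 10^+1.50 + 10^-0.10) = 0.02992
DIC = [CO2*]/α₀ = 3.495×10^-4 / 0.02992 = 11.68 mmol/kg
CA = (α₁ + 2α₂)·DIC = (0.9463 + 2×0.02377) × 11.68 = 11.6 mmol/kg

CA = 11.6 mmol/kg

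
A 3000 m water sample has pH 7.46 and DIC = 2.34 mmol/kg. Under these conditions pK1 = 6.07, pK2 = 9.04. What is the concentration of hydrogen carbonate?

α₁ = 1 / (1 + [H⁺]/K1 + K2/[H⁺]) = 1 / (1 + 10^-1.39 + 10^-1.58)
   = 1 / (1 + 0.040738 + 0.026303) = 1/1.0670 = 0.9372
[HCO3⁻] = α₁ × DIC = 0.9372 × 2.34 = 2.19 mmol/kg

[HCO3⁻] = 2.19 mmol/kg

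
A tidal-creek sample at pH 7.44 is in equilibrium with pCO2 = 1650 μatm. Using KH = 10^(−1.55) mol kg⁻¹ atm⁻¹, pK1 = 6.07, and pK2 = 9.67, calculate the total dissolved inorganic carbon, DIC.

DIC = 1.14 mmol/kg

[CO2*] = KH · pCO2 = 10^(−1.55) × 1650×10^-6 = 4.650×10^-5 mol/kg
α₀ = 1/(1 + K1/[H⁺] + K1K2/[H⁺]²) = 1/(1 + 10^+1.37 + 10^-0.86) = 0.04068
DIC = [CO2*]/α₀ = 4.650×10^-5 / 0.04068 = 1.14 mmol/kg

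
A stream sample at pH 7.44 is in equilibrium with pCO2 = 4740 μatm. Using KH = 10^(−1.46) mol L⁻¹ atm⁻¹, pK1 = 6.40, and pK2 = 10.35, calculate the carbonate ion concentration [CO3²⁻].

[CO3²⁻] = 2.22 μmol/L

[CO2*] = KH · pCO2 = 10^(−1.46) × 4740×10^-6 = 1.644×10^-4 mol/L
α₀ = 1/(1 + K1/[H⁺] + K1K2/[H⁺]²) = 1/(1 + 10^+1.04 + 10^-1.87) = 0.08348
DIC = [CO2*]/α₀ = 1.644×10^-4 / 0.08348 = 1.969 mmol/L
[CO3²⁻] = α₂·DIC; α₂ = 0.001126, so [CO3²⁻] = 0.001126 × 1.969 = 0.00222 mmol/L = 2.22 μmol/L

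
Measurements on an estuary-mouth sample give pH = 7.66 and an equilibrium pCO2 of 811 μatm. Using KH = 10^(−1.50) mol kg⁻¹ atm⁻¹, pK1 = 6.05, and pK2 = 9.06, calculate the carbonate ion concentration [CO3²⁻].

[CO2*] = KH · pCO2 = 10^(−1.50) × 811×10^-6 = 2.565×10^-5 mol/kg
α₀ = 1/(1 + K1/[H⁺] + K1K2/[H⁺]²) = 1/(1 + 10^+1.61 + 10^+0.21) = 0.02306
DIC = [CO2*]/α₀ = 2.565×10^-5 / 0.02306 = 1.112 mmol/kg
[CO3²⁻] = α₂·DIC; α₂ = 0.03740, so [CO3²⁻] = 0.03740 × 1.112 = 0.0416 mmol/kg

[CO3²⁻] = 0.0416 mmol/kg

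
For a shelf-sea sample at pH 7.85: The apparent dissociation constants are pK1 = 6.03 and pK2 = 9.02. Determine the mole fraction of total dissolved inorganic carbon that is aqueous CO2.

α₀ = 1 / (1 + K1/[H⁺] + K1K2/[H⁺]²) = 1 / (1 + 10^+1.82 + 10^+0.65)
   = 1 / (1 + 66.069 + 4.4668) = 1/71.536 = 0.01398

α₀ = 0.0140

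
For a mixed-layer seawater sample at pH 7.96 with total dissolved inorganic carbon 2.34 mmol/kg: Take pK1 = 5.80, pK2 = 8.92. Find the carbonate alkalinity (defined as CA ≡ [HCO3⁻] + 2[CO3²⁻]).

CA = 2.56 mmol/kg

CA = [HCO3⁻] + 2[CO3²⁻] = (α₁ + 2α₂)·DIC
At pH 7.96: [H⁺]/K1 = 10^-2.16 = 0.0069183, K2/[H⁺] = 10^-0.96 = 0.10965
α₁ = 1/(1 + 0.0069183 + 0.10965) = 1/1.1166 = 0.8956; α₂ = α₁·K2/[H⁺] = 0.09820
α₁ + 2α₂ = 1.0920
CA = 1.0920 × 2.34 = 2.56 mmol/kg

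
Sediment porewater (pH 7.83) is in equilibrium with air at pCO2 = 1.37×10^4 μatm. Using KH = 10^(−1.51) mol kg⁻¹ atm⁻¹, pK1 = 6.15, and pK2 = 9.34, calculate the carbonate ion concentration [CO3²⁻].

[CO3²⁻] = 0.626 mmol/kg

[CO2*] = KH · pCO2 = 10^(−1.51) × 1.37×10^4×10^-6 = 4.234×10^-4 mol/kg
α₀ = 1/(1 + K1/[H⁺] + K1K2/[H⁺]²) = 1/(1 + 10^+1.68 + 10^+0.17) = 0.01986
DIC = [CO2*]/α₀ = 4.234×10^-4 / 0.01986 = 21.31 mmol/kg
[CO3²⁻] = α₂·DIC; α₂ = 0.02938, so [CO3²⁻] = 0.02938 × 21.31 = 0.626 mmol/kg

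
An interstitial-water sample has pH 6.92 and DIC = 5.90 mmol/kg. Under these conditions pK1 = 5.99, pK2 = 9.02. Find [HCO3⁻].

α₁ = 1 / (1 + [H⁺]/K1 + K2/[H⁺]) = 1 / (1 + 10^-0.93 + 10^-2.10)
   = 1 / (1 + 0.11749 + 0.0079433) = 1/1.1254 = 0.8885
[HCO3⁻] = α₁ × DIC = 0.8885 × 5.90 = 5.24 mmol/kg

[HCO3⁻] = 5.24 mmol/kg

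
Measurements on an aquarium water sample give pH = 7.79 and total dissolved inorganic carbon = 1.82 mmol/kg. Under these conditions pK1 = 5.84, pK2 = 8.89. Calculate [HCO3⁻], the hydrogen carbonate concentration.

α₁ = 1 / (1 + [H⁺]/K1 + K2/[H⁺]) = 1 / (1 + 10^-1.95 + 10^-1.10)
   = 1 / (1 + 0.011220 + 0.079433) = 1/1.0907 = 0.9169
[HCO3⁻] = α₁ × DIC = 0.9169 × 1.82 = 1.67 mmol/kg

[HCO3⁻] = 1.67 mmol/kg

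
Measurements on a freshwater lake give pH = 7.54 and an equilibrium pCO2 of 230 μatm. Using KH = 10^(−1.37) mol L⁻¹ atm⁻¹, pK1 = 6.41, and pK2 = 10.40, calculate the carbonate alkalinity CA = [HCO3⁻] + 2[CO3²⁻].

CA = 0.133 mmol/L

[CO2*] = KH · pCO2 = 10^(−1.37) × 230×10^-6 = 9.811×10^-6 mol/L
α₀ = 1/(1 + K1/[H⁺] + K1K2/[H⁺]²) = 1/(1 + 10^+1.13 + 10^-1.73) = 0.06893
DIC = [CO2*]/α₀ = 9.811×10^-6 / 0.06893 = 0.1423 mmol/L
CA = (α₁ + 2α₂)·DIC = (0.9298 + 2×0.001283) × 0.1423 = 0.133 mmol/L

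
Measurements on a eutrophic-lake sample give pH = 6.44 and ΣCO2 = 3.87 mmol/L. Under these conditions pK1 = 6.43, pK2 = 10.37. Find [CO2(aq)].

α₀ = 1 / (1 + K1/[H⁺] + K1K2/[H⁺]²) = 1 / (1 + 10^+0.01 + 10^-3.92)
   = 1 / (1 + 1.0233 + 0.00012023) = 1/2.0234 = 0.4942
[CO2*] = α₀ × DIC = 0.4942 × 3.87 = 1.91 mmol/L

[CO2*] = 1.91 mmol/L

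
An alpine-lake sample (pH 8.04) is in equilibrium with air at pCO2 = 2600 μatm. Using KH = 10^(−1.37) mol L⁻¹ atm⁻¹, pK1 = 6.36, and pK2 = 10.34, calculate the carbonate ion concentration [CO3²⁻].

[CO3²⁻] = 0.0266 mmol/L

[CO2*] = KH · pCO2 = 10^(−1.37) × 2600×10^-6 = 1.109×10^-4 mol/L
α₀ = 1/(1 + K1/[H⁺] + K1K2/[H⁺]²) = 1/(1 + 10^+1.68 + 10^-0.62) = 0.02037
DIC = [CO2*]/α₀ = 1.109×10^-4 / 0.02037 = 5.446 mmol/L
[CO3²⁻] = α₂·DIC; α₂ = 0.004885, so [CO3²⁻] = 0.004885 × 5.446 = 0.0266 mmol/L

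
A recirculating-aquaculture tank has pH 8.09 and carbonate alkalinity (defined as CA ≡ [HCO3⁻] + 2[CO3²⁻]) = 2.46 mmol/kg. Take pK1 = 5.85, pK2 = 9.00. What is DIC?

CA = [HCO3⁻] + 2[CO3²⁻] = (α₁ + 2α₂)·DIC
At pH 8.09: [H⁺]/K1 = 10^-2.24 = 0.0057544, K2/[H⁺] = 10^-0.91 = 0.12303
α₁ = 1/(1 + 0.0057544 + 0.12303) = 1/1.1288 = 0.8859; α₂ = α₁·K2/[H⁺] = 0.1090
α₁ + 2α₂ = 1.1039
DIC = CA / (α₁ + 2α₂) = 2.46 / 1.1039 = 2.23 mmol/kg

DIC = 2.23 mmol/kg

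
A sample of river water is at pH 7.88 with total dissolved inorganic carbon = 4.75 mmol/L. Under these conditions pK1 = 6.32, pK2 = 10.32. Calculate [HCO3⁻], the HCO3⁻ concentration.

[HCO3⁻] = 4.61 mmol/L

α₁ = 1 / (1 + [H⁺]/K1 + K2/[H⁺]) = 1 / (1 + 10^-1.56 + 10^-2.44)
   = 1 / (1 + 0.027542 + 0.0036308) = 1/1.0312 = 0.9698
[HCO3⁻] = α₁ × DIC = 0.9698 × 4.75 = 4.61 mmol/L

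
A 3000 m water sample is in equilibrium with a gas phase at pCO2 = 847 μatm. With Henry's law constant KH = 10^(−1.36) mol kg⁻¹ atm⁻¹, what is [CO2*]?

[CO2*] = 37.0 μmol/kg

KH = 10^(−1.36) = 4.365×10^-2 mol kg⁻¹ atm⁻¹
[CO2*] = KH · pCO2 = 4.365×10^-2 × 847×10^-6 atm = 3.70×10^-5 mol/kg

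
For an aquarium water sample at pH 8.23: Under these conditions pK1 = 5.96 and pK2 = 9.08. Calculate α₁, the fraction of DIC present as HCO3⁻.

α₁ = 0.872

α₁ = 1 / (1 + [H⁺]/K1 + K2/[H⁺]) = 1 / (1 + 10^-2.27 + 10^-0.85)
   = 1 / (1 + 0.0053703 + 0.14125) = 1/1.1466 = 0.8721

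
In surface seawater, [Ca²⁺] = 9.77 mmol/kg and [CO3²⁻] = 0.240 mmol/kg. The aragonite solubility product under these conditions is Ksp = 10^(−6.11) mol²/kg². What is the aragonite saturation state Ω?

Ksp = 10^(−6.11) = 7.762×10^-7
Ω = [Ca²⁺][CO3²⁻]/Ksp = (9.77×10^-3)(0.240×10^-3) / 7.762×10^-7 = 3.02

Ω = 3.02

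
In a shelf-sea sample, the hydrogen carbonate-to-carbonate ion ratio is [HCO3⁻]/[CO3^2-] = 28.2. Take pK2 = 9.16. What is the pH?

From K2 = [H⁺][CO3^2-]/[HCO3⁻]:  pH = pK2 − log₁₀([HCO3⁻]/[CO3^2-])
log₁₀(28.2) = +1.450
pH = 9.16 − (+1.450) = 7.71

pH = 7.71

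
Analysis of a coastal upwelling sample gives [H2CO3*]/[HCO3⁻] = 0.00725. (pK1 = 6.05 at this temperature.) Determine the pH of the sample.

From K1 = [H⁺][HCO3⁻]/[H2CO3*]:  pH = pK1 − log₁₀([H2CO3*]/[HCO3⁻])
log₁₀(0.00725) = -2.140
pH = 6.05 − (-2.140) = 8.19

pH = 8.19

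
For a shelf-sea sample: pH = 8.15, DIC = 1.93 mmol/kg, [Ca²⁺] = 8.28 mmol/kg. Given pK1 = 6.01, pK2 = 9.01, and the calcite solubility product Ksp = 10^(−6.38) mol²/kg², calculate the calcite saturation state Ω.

α₂ = 1 / (1 + [H⁺]/K2 + [H⁺]²/(K1K2)) = 1 / (1 + 10^+0.86 + 10^-1.28)
   = 1 / (1 + 7.2444 + 0.052481) = 1/8.2968 = 0.1205
[CO3²⁻] = α₂ × DIC = 0.1205 × 1.93 = 0.2326 mmol/kg
Ksp = 10^(−6.38) = 4.169×10^-7
Ω = [Ca²⁺][CO3²⁻]/Ksp = (8.28×10^-3)(2.326×10^-4) / 4.169×10^-7 = 4.62

Ω = 4.62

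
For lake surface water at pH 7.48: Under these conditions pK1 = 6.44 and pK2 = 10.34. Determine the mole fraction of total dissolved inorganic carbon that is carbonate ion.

α₂ = 1 / (1 + [H⁺]/K2 + [H⁺]²/(K1K2)) = 1 / (1 + 10^+2.86 + 10^+1.82)
   = 1 / (1 + 724.44 + 66.069) = 1/791.51 = 0.001263

α₂ = 0.00126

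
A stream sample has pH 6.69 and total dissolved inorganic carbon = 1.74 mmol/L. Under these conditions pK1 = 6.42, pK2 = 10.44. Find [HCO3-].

[HCO3⁻] = 1.13 mmol/L

α₁ = 1 / (1 + [H⁺]/K1 + K2/[H⁺]) = 1 / (1 + 10^-0.27 + 10^-3.75)
   = 1 / (1 + 0.53703 + 0.00017783) = 1/1.5372 = 0.6505
[HCO3⁻] = α₁ × DIC = 0.6505 × 1.74 = 1.13 mmol/L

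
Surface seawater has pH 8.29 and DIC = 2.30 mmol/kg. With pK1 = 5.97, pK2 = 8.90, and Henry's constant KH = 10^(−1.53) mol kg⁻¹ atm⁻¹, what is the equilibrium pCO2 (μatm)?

pCO2 = 298 μatm

α₀ = 1 / (1 + K1/[H⁺] + K1K2/[H⁺]²) = 1 / (1 + 10^+2.32 + 10^+1.71)
   = 1 / (1 + 208.93 + 51.286) = 1/261.22 = 0.003828
[CO2*] = α₀ × DIC = 0.003828 × 2.30 = 0.008805 mmol/kg = 8.805 μmol/kg
pCO2 = [CO2*]/KH = 8.805×10^-6 / 2.951×10^-2 = 298 μatm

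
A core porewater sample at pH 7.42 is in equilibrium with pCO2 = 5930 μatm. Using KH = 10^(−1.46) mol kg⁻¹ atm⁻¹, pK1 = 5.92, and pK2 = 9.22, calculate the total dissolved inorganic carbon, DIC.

DIC = 6.81 mmol/kg

[CO2*] = KH · pCO2 = 10^(−1.46) × 5930×10^-6 = 2.056×10^-4 mol/kg
α₀ = 1/(1 + K1/[H⁺] + K1K2/[H⁺]²) = 1/(1 + 10^+1.50 + 10^-0.30) = 0.03019
DIC = [CO2*]/α₀ = 2.056×10^-4 / 0.03019 = 6.81 mmol/kg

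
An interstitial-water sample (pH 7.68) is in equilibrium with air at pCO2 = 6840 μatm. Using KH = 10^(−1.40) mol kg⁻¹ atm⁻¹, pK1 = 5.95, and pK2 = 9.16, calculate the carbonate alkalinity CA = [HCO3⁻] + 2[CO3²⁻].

[CO2*] = KH · pCO2 = 10^(−1.40) × 6840×10^-6 = 2.723×10^-4 mol/kg
α₀ = 1/(1 + K1/[H⁺] + K1K2/[H⁺]²) = 1/(1 + 10^+1.73 + 10^+0.25) = 0.01770
DIC = [CO2*]/α₀ = 2.723×10^-4 / 0.01770 = 15.38 mmol/kg
CA = (α₁ + 2α₂)·DIC = (0.9508 + 2×0.03148) × 15.38 = 15.6 mmol/kg

CA = 15.6 mmol/kg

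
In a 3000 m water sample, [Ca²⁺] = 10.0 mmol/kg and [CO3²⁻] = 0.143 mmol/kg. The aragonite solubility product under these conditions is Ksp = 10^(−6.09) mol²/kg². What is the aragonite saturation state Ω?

Ksp = 10^(−6.09) = 8.128×10^-7
Ω = [Ca²⁺][CO3²⁻]/Ksp = (10.0×10^-3)(0.143×10^-3) / 8.128×10^-7 = 1.76

Ω = 1.76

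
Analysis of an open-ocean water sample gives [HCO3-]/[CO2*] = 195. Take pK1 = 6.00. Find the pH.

pH = 8.29

From K1 = [H⁺][HCO3-]/[CO2*]:  pH = pK1 + log₁₀([HCO3-]/[CO2*])
log₁₀(195) = +2.290
pH = 6.00 + (+2.290) = 8.29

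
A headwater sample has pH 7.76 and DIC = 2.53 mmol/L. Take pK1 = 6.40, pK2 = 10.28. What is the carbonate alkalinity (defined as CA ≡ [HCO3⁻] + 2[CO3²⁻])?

CA = [HCO3⁻] + 2[CO3²⁻] = (α₁ + 2α₂)·DIC
At pH 7.76: [H⁺]/K1 = 10^-1.36 = 0.043652, K2/[H⁺] = 10^-2.52 = 0.0030200
α₁ = 1/(1 + 0.043652 + 0.0030200) = 1/1.0467 = 0.9554; α₂ = α₁·K2/[H⁺] = 0.002885
α₁ + 2α₂ = 0.9612
CA = 0.9612 × 2.53 = 2.43 mmol/L

CA = 2.43 mmol/L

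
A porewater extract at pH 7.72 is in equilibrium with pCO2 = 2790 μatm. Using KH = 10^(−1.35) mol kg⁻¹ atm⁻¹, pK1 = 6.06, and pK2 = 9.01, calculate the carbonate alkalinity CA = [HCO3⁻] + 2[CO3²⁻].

CA = 6.28 mmol/kg

[CO2*] = KH · pCO2 = 10^(−1.35) × 2790×10^-6 = 1.246×10^-4 mol/kg
α₀ = 1/(1 + K1/[H⁺] + K1K2/[H⁺]²) = 1/(1 + 10^+1.66 + 10^+0.37) = 0.02039
DIC = [CO2*]/α₀ = 1.246×10^-4 / 0.02039 = 6.113 mmol/kg
CA = (α₁ + 2α₂)·DIC = (0.9318 + 2×0.04779) × 6.113 = 6.28 mmol/kg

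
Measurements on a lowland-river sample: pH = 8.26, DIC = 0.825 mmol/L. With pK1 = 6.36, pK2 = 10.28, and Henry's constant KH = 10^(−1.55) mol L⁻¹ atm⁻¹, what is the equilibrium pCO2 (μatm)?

pCO2 = 361 μatm

α₀ = 1 / (1 + K1/[H⁺] + K1K2/[H⁺]²) = 1 / (1 + 10^+1.90 + 10^-0.12)
   = 1 / (1 + 79.433 + 0.75858) = 1/81.191 = 0.01232
[CO2*] = α₀ × DIC = 0.01232 × 0.825 = 0.01016 mmol/L = 10.16 μmol/L
pCO2 = [CO2*]/KH = 1.016×10^-5 / 2.818×10^-2 = 361 μatm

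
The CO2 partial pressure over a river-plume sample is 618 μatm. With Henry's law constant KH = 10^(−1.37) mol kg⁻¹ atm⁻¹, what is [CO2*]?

[CO2*] = 26.4 μmol/kg

KH = 10^(−1.37) = 4.266×10^-2 mol kg⁻¹ atm⁻¹
[CO2*] = KH · pCO2 = 4.266×10^-2 × 618×10^-6 atm = 2.64×10^-5 mol/kg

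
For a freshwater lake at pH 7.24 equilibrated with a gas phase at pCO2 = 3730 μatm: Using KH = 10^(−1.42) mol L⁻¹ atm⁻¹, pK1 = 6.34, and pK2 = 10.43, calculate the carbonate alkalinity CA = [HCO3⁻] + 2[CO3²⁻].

[CO2*] = KH · pCO2 = 10^(−1.42) × 3730×10^-6 = 1.418×10^-4 mol/L
α₀ = 1/(1 + K1/[H⁺] + K1K2/[H⁺]²) = 1/(1 + 10^+0.90 + 10^-2.29) = 0.1118
DIC = [CO2*]/α₀ = 1.418×10^-4 / 0.1118 = 1.269 mmol/L
CA = (α₁ + 2α₂)·DIC = (0.8877 + 2×0.0005731) × 1.269 = 1.13 mmol/L

CA = 1.13 mmol/L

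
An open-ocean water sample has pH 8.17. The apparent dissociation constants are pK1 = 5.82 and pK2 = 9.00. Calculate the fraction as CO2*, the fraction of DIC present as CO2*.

α₀ = 0.00388

α₀ = 1 / (1 + K1/[H⁺] + K1K2/[H⁺]²) = 1 / (1 + 10^+2.35 + 10^+1.52)
   = 1 / (1 + 223.87 + 33.113) = 1/257.99 = 0.003876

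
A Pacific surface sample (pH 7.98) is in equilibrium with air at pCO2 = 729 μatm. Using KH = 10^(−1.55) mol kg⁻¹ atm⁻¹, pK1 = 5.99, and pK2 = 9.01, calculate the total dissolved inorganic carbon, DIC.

[CO2*] = KH · pCO2 = 10^(−1.55) × 729×10^-6 = 2.055×10^-5 mol/kg
α₀ = 1/(1 + K1/[H⁺] + K1K2/[H⁺]²) = 1/(1 + 10^+1.99 + 10^+0.96) = 0.009273
DIC = [CO2*]/α₀ = 2.055×10^-5 / 0.009273 = 2.22 mmol/kg

DIC = 2.22 mmol/kg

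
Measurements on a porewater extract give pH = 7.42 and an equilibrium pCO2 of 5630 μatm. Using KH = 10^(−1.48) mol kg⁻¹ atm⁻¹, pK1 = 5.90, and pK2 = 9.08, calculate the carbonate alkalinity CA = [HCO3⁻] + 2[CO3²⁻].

[CO2*] = KH · pCO2 = 10^(−1.48) × 5630×10^-6 = 1.864×10^-4 mol/kg
α₀ = 1/(1 + K1/[H⁺] + K1K2/[H⁺]²) = 1/(1 + 10^+1.52 + 10^-0.14) = 0.02870
DIC = [CO2*]/α₀ = 1.864×10^-4 / 0.02870 = 6.495 mmol/kg
CA = (α₁ + 2α₂)·DIC = (0.9505 + 2×0.02079) × 6.495 = 6.44 mmol/kg

CA = 6.44 mmol/kg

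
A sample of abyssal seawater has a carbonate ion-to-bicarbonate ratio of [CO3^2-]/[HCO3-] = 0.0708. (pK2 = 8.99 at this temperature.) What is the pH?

pH = 7.84

From K2 = [H⁺][CO3^2-]/[HCO3-]:  pH = pK2 + log₁₀([CO3^2-]/[HCO3-])
log₁₀(0.0708) = -1.150
pH = 8.99 + (-1.150) = 7.84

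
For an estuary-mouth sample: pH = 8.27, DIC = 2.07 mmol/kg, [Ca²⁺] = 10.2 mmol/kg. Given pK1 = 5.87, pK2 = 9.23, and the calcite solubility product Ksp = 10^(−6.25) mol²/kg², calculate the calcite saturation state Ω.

α₂ = 1 / (1 + [H⁺]/K2 + [H⁺]²/(K1K2)) = 1 / (1 + 10^+0.96 + 10^-1.44)
   = 1 / (1 + 9.1201 + 0.036308) = 1/10.156 = 0.09846
[CO3²⁻] = α₂ × DIC = 0.09846 × 2.07 = 0.2038 mmol/kg
Ksp = 10^(−6.25) = 5.623×10^-7
Ω = [Ca²⁺][CO3²⁻]/Ksp = (10.2×10^-3)(2.038×10^-4) / 5.623×10^-7 = 3.70

Ω = 3.70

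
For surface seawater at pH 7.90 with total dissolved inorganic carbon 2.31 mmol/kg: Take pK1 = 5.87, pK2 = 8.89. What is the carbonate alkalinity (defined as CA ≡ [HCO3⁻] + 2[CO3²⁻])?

CA = 2.50 mmol/kg

CA = [HCO3⁻] + 2[CO3²⁻] = (α₁ + 2α₂)·DIC
At pH 7.90: [H⁺]/K1 = 10^-2.03 = 0.0093325, K2/[H⁺] = 10^-0.99 = 0.10233
α₁ = 1/(1 + 0.0093325 + 0.10233) = 1/1.1117 = 0.8996; α₂ = α₁·K2/[H⁺] = 0.09205
α₁ + 2α₂ = 1.0837
CA = 1.0837 × 2.31 = 2.50 mmol/kg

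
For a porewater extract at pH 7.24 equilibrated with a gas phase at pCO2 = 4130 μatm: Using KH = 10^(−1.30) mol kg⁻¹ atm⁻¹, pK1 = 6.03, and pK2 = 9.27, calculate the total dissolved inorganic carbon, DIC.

DIC = 3.60 mmol/kg

[CO2*] = KH · pCO2 = 10^(−1.30) × 4130×10^-6 = 2.070×10^-4 mol/kg
α₀ = 1/(1 + K1/[H⁺] + K1K2/[H⁺]²) = 1/(1 + 10^+1.21 + 10^-0.82) = 0.05757
DIC = [CO2*]/α₀ = 2.070×10^-4 / 0.05757 = 3.60 mmol/kg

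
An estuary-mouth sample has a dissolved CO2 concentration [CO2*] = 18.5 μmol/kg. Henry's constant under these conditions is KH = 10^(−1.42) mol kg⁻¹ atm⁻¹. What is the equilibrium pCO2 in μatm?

KH = 10^(−1.42) = 3.802×10^-2 mol kg⁻¹ atm⁻¹
pCO2 = [CO2*]/KH = 18.5×10^-6 / 3.802×10^-2 = 4.87×10^-4 atm = 487 μatm

pCO2 = 487 μatm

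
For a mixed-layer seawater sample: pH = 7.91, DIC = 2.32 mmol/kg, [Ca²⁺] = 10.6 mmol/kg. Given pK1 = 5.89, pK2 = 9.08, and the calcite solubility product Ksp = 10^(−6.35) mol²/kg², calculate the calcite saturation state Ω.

α₂ = 1 / (1 + [H⁺]/K2 + [H⁺]²/(K1K2)) = 1 / (1 + 10^+1.17 + 10^-0.85)
   = 1 / (1 + 14.791 + 0.14125) = 1/15.932 = 0.06277
[CO3²⁻] = α₂ × DIC = 0.06277 × 2.32 = 0.1456 mmol/kg
Ksp = 10^(−6.35) = 4.467×10^-7
Ω = [Ca²⁺][CO3²⁻]/Ksp = (10.6×10^-3)(1.456×10^-4) / 4.467×10^-7 = 3.46

Ω = 3.46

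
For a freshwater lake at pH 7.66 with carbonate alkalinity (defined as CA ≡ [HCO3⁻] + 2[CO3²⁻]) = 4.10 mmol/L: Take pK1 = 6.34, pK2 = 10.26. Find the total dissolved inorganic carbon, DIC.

CA = [HCO3⁻] + 2[CO3²⁻] = (α₁ + 2α₂)·DIC
At pH 7.66: [H⁺]/K1 = 10^-1.32 = 0.047863, K2/[H⁺] = 10^-2.60 = 0.0025119
α₁ = 1/(1 + 0.047863 + 0.0025119) = 1/1.0504 = 0.9520; α₂ = α₁·K2/[H⁺] = 0.002391
α₁ + 2α₂ = 0.9568
DIC = CA / (α₁ + 2α₂) = 4.10 / 0.9568 = 4.29 mmol/L

DIC = 4.29 mmol/L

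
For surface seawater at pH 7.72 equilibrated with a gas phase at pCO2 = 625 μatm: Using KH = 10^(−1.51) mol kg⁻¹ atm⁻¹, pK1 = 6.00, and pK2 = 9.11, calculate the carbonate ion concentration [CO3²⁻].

[CO3²⁻] = 0.0413 mmol/kg

[CO2*] = KH · pCO2 = 10^(−1.51) × 625×10^-6 = 1.931×10^-5 mol/kg
α₀ = 1/(1 + K1/[H⁺] + K1K2/[H⁺]²) = 1/(1 + 10^+1.72 + 10^+0.33) = 0.01798
DIC = [CO2*]/α₀ = 1.931×10^-5 / 0.01798 = 1.074 mmol/kg
[CO3²⁻] = α₂·DIC; α₂ = 0.03844, so [CO3²⁻] = 0.03844 × 1.074 = 0.0413 mmol/kg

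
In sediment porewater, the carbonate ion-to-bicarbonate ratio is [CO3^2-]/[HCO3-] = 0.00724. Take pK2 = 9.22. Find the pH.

pH = 7.08

From K2 = [H⁺][CO3^2-]/[HCO3-]:  pH = pK2 + log₁₀([CO3^2-]/[HCO3-])
log₁₀(0.00724) = -2.140
pH = 9.22 + (-2.140) = 7.08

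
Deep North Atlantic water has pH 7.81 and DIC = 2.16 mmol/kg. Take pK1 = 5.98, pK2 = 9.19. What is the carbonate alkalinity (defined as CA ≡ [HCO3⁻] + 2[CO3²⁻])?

CA = 2.21 mmol/kg

CA = [HCO3⁻] + 2[CO3²⁻] = (α₁ + 2α₂)·DIC
At pH 7.81: [H⁺]/K1 = 10^-1.83 = 0.014791, K2/[H⁺] = 10^-1.38 = 0.041687
α₁ = 1/(1 + 0.014791 + 0.041687) = 1/1.0565 = 0.9465; α₂ = α₁·K2/[H⁺] = 0.03946
α₁ + 2α₂ = 1.0255
CA = 1.0255 × 2.16 = 2.21 mmol/kg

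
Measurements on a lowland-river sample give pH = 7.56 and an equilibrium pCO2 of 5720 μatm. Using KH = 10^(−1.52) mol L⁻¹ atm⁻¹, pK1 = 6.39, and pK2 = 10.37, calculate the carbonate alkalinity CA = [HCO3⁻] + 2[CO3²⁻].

CA = 2.56 mmol/L

[CO2*] = KH · pCO2 = 10^(−1.52) × 5720×10^-6 = 1.727×10^-4 mol/L
α₀ = 1/(1 + K1/[H⁺] + K1K2/[H⁺]²) = 1/(1 + 10^+1.17 + 10^-1.64) = 0.06324
DIC = [CO2*]/α₀ = 1.727×10^-4 / 0.06324 = 2.732 mmol/L
CA = (α₁ + 2α₂)·DIC = (0.9353 + 2×0.001449) × 2.732 = 2.56 mmol/L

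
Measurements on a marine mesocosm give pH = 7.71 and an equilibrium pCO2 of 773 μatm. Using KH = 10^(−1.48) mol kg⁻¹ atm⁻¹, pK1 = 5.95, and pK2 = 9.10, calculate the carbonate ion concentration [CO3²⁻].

[CO2*] = KH · pCO2 = 10^(−1.48) × 773×10^-6 = 2.560×10^-5 mol/kg
α₀ = 1/(1 + K1/[H⁺] + K1K2/[H⁺]²) = 1/(1 + 10^+1.76 + 10^+0.37) = 0.01642
DIC = [CO2*]/α₀ = 2.560×10^-5 / 0.01642 = 1.559 mmol/kg
[CO3²⁻] = α₂·DIC; α₂ = 0.03850, so [CO3²⁻] = 0.03850 × 1.559 = 0.0600 mmol/kg

[CO3²⁻] = 0.0600 mmol/kg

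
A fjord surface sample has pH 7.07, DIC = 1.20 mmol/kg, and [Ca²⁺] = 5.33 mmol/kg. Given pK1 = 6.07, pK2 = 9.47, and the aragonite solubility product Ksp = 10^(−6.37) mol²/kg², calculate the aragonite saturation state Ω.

Ω = 0.0541

α₂ = 1 / (1 + [H⁺]/K2 + [H⁺]²/(K1K2)) = 1 / (1 + 10^+2.40 + 10^+1.40)
   = 1 / (1 + 251.19 + 25.119) = 1/277.31 = 0.003606
[CO3²⁻] = α₂ × DIC = 0.003606 × 1.20 = 0.004327 mmol/kg = 4.327 μmol/kg
Ksp = 10^(−6.37) = 4.266×10^-7
Ω = [Ca²⁺][CO3²⁻]/Ksp = (5.33×10^-3)(4.327×10^-6) / 4.266×10^-7 = 0.0541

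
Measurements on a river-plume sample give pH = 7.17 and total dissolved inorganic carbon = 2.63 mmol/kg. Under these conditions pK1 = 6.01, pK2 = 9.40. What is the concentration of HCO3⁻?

α₁ = 1 / (1 + [H⁺]/K1 + K2/[H⁺]) = 1 / (1 + 10^-1.16 + 10^-2.23)
   = 1 / (1 + 0.069183 + 0.0058884) = 1/1.0751 = 0.9302
[HCO3⁻] = α₁ × DIC = 0.9302 × 2.63 = 2.45 mmol/kg

[HCO3⁻] = 2.45 mmol/kg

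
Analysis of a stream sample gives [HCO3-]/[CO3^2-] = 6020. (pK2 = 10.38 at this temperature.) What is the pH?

From K2 = [H⁺][CO3^2-]/[HCO3-]:  pH = pK2 − log₁₀([HCO3-]/[CO3^2-])
log₁₀(6020) = +3.780
pH = 10.38 − (+3.780) = 6.60

pH = 6.60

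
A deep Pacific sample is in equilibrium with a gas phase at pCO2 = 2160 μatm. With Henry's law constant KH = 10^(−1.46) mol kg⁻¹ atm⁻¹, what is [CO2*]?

[CO2*] = 74.9 μmol/kg

KH = 10^(−1.46) = 3.467×10^-2 mol kg⁻¹ atm⁻¹
[CO2*] = KH · pCO2 = 3.467×10^-2 × 2160×10^-6 atm = 7.49×10^-5 mol/kg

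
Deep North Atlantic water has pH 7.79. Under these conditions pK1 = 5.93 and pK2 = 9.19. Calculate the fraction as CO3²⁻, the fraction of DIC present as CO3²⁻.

α₂ = 0.0378

α₂ = 1 / (1 + [H⁺]/K2 + [H⁺]²/(K1K2)) = 1 / (1 + 10^+1.40 + 10^-0.46)
   = 1 / (1 + 25.119 + 0.34674) = 1/26.466 = 0.03778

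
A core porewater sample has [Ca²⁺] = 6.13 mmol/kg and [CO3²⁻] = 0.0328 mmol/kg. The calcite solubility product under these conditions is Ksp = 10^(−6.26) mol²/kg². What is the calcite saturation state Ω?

Ksp = 10^(−6.26) = 5.495×10^-7
Ω = [Ca²⁺][CO3²⁻]/Ksp = (6.13×10^-3)(0.0328×10^-3) / 5.495×10^-7 = 0.366

Ω = 0.366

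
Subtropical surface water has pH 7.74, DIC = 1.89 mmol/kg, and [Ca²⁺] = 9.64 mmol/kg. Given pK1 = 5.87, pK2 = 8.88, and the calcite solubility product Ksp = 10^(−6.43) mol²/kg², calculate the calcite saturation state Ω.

α₂ = 1 / (1 + [H⁺]/K2 + [H⁺]²/(K1K2)) = 1 / (1 + 10^+1.14 + 10^-0.73)
   = 1 / (1 + 13.804 + 0.18621) = 1/14.990 = 0.06671
[CO3²⁻] = α₂ × DIC = 0.06671 × 1.89 = 0.1261 mmol/kg
Ksp = 10^(−6.43) = 3.715×10^-7
Ω = [Ca²⁺][CO3²⁻]/Ksp = (9.64×10^-3)(1.261×10^-4) / 3.715×10^-7 = 3.27

Ω = 3.27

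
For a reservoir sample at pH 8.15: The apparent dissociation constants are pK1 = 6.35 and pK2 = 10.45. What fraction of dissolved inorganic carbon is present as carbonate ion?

α₂ = 0.00491

α₂ = 1 / (1 + [H⁺]/K2 + [H⁺]²/(K1K2)) = 1 / (1 + 10^+2.30 + 10^+0.50)
   = 1 / (1 + 199.53 + 3.1623) = 1/203.69 = 0.004909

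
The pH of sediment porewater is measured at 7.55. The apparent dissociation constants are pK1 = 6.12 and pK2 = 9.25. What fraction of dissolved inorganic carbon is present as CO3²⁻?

α₂ = 0.0189

α₂ = 1 / (1 + [H⁺]/K2 + [H⁺]²/(K1K2)) = 1 / (1 + 10^+1.70 + 10^+0.27)
   = 1 / (1 + 50.119 + 1.8621) = 1/52.981 = 0.01887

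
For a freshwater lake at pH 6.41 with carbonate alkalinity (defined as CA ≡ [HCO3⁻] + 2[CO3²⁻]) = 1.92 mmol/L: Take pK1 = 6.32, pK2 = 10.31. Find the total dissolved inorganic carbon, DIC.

CA = [HCO3⁻] + 2[CO3²⁻] = (α₁ + 2α₂)·DIC
At pH 6.41: [H⁺]/K1 = 10^-0.09 = 0.81283, K2/[H⁺] = 10^-3.90 = 0.00012589
α₁ = 1/(1 + 0.81283 + 0.00012589) = 1/1.8130 = 0.5516; α₂ = α₁·K2/[H⁺] = 6.944×10^-5
α₁ + 2α₂ = 0.5517
DIC = CA / (α₁ + 2α₂) = 1.92 / 0.5517 = 3.48 mmol/L

DIC = 3.48 mmol/L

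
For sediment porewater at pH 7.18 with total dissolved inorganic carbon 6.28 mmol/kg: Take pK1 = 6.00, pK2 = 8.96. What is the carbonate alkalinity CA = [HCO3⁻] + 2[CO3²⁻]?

CA = 5.99 mmol/kg

CA = [HCO3⁻] + 2[CO3²⁻] = (α₁ + 2α₂)·DIC
At pH 7.18: [H⁺]/K1 = 10^-1.18 = 0.066069, K2/[H⁺] = 10^-1.78 = 0.016596
α₁ = 1/(1 + 0.066069 + 0.016596) = 1/1.0827 = 0.9236; α₂ = α₁·K2/[H⁺] = 0.01533
α₁ + 2α₂ = 0.9543
CA = 0.9543 × 6.28 = 5.99 mmol/kg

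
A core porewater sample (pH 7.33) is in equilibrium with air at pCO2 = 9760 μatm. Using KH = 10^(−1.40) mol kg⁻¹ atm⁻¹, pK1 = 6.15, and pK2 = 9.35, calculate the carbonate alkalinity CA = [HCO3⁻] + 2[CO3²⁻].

CA = 5.99 mmol/kg

[CO2*] = KH · pCO2 = 10^(−1.40) × 9760×10^-6 = 3.886×10^-4 mol/kg
α₀ = 1/(1 + K1/[H⁺] + K1K2/[H⁺]²) = 1/(1 + 10^+1.18 + 10^-0.84) = 0.06142
DIC = [CO2*]/α₀ = 3.886×10^-4 / 0.06142 = 6.326 mmol/kg
CA = (α₁ + 2α₂)·DIC = (0.9297 + 2×0.008879) × 6.326 = 5.99 mmol/kg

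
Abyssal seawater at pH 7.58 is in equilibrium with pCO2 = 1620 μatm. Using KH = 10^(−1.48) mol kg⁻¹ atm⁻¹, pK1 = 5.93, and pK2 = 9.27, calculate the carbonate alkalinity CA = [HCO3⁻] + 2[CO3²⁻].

[CO2*] = KH · pCO2 = 10^(−1.48) × 1620×10^-6 = 5.364×10^-5 mol/kg
α₀ = 1/(1 + K1/[H⁺] + K1K2/[H⁺]²) = 1/(1 + 10^+1.65 + 10^-0.04) = 0.02147
DIC = [CO2*]/α₀ = 5.364×10^-5 / 0.02147 = 2.499 mmol/kg
CA = (α₁ + 2α₂)·DIC = (0.9590 + 2×0.01958) × 2.499 = 2.49 mmol/kg

CA = 2.49 mmol/kg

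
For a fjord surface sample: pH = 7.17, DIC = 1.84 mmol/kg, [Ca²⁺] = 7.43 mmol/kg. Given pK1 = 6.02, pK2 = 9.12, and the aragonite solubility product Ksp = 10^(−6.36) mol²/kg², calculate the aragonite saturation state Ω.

Ω = 0.325

α₂ = 1 / (1 + [H⁺]/K2 + [H⁺]²/(K1K2)) = 1 / (1 + 10^+1.95 + 10^+0.80)
   = 1 / (1 + 89.125 + 6.3096) = 1/96.435 = 0.01037
[CO3²⁻] = α₂ × DIC = 0.01037 × 1.84 = 0.01908 mmol/kg = 19.08 μmol/kg
Ksp = 10^(−6.36) = 4.365×10^-7
Ω = [Ca²⁺][CO3²⁻]/Ksp = (7.43×10^-3)(1.908×10^-5) / 4.365×10^-7 = 0.325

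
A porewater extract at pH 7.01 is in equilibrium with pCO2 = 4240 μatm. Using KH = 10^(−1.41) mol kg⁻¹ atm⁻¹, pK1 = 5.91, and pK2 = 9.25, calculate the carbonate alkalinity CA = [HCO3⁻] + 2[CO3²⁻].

CA = 2.10 mmol/kg

[CO2*] = KH · pCO2 = 10^(−1.41) × 4240×10^-6 = 1.650×10^-4 mol/kg
α₀ = 1/(1 + K1/[H⁺] + K1K2/[H⁺]²) = 1/(1 + 10^+1.10 + 10^-1.14) = 0.07320
DIC = [CO2*]/α₀ = 1.650×10^-4 / 0.07320 = 2.254 mmol/kg
CA = (α₁ + 2α₂)·DIC = (0.9215 + 2×0.005303) × 2.254 = 2.10 mmol/kg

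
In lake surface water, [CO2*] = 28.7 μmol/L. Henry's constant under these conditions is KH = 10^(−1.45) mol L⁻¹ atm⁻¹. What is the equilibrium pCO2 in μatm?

pCO2 = 809 μatm

KH = 10^(−1.45) = 3.548×10^-2 mol L⁻¹ atm⁻¹
pCO2 = [CO2*]/KH = 28.7×10^-6 / 3.548×10^-2 = 8.09×10^-4 atm = 809 μatm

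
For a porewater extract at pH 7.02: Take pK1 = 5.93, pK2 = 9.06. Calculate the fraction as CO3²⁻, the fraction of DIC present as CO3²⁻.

α₂ = 1 / (1 + [H⁺]/K2 + [H⁺]²/(K1K2)) = 1 / (1 + 10^+2.04 + 10^+0.95)
   = 1 / (1 + 109.65 + 8.9125) = 1/119.56 = 0.008364

α₂ = 0.00836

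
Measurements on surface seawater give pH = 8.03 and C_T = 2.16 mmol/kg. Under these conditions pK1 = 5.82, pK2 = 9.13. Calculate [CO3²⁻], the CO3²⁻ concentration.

α₂ = 1 / (1 + [H⁺]/K2 + [H⁺]²/(K1K2)) = 1 / (1 + 10^+1.10 + 10^-1.11)
   = 1 / (1 + 12.589 + 0.077625) = 1/13.667 = 0.07317
[CO3²⁻] = α₂ × DIC = 0.07317 × 2.16 = 0.158 mmol/kg

[CO3²⁻] = 0.158 mmol/kg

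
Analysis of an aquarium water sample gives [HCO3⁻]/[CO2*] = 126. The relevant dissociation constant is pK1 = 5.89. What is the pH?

From K1 = [H⁺][HCO3⁻]/[CO2*]:  pH = pK1 + log₁₀([HCO3⁻]/[CO2*])
log₁₀(126) = +2.100
pH = 5.89 + (+2.100) = 7.99

pH = 7.99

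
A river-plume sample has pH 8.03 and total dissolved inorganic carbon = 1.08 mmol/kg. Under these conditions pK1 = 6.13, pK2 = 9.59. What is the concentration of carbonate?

[CO3²⁻] = 0.0286 mmol/kg

α₂ = 1 / (1 + [H⁺]/K2 + [H⁺]²/(K1K2)) = 1 / (1 + 10^+1.56 + 10^-0.34)
   = 1 / (1 + 36.308 + 0.45709) = 1/37.765 = 0.02648
[CO3²⁻] = α₂ × DIC = 0.02648 × 1.08 = 0.0286 mmol/kg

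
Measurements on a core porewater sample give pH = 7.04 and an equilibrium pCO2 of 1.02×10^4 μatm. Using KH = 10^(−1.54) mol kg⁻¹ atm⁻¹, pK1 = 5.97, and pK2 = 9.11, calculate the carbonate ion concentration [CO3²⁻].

[CO2*] = KH · pCO2 = 10^(−1.54) × 1.02×10^4×10^-6 = 2.942×10^-4 mol/kg
α₀ = 1/(1 + K1/[H⁺] + K1K2/[H⁺]²) = 1/(1 + 10^+1.07 + 10^-1.00) = 0.07783
DIC = [CO2*]/α₀ = 2.942×10^-4 / 0.07783 = 3.780 mmol/kg
[CO3²⁻] = α₂·DIC; α₂ = 0.007783, so [CO3²⁻] = 0.007783 × 3.780 = 0.0294 mmol/kg

[CO3²⁻] = 0.0294 mmol/kg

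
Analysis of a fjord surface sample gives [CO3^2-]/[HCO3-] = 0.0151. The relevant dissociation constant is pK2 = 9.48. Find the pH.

pH = 7.66

From K2 = [H⁺][CO3^2-]/[HCO3-]:  pH = pK2 + log₁₀([CO3^2-]/[HCO3-])
log₁₀(0.0151) = -1.821
pH = 9.48 + (-1.821) = 7.66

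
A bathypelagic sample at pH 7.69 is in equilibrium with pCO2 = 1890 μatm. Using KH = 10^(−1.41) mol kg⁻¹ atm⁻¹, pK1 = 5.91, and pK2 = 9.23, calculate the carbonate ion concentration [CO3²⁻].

[CO2*] = KH · pCO2 = 10^(−1.41) × 1890×10^-6 = 7.353×10^-5 mol/kg
α₀ = 1/(1 + K1/[H⁺] + K1K2/[H⁺]²) = 1/(1 + 10^+1.78 + 10^+0.24) = 0.01587
DIC = [CO2*]/α₀ = 7.353×10^-5 / 0.01587 = 4.632 mmol/kg
[CO3²⁻] = α₂·DIC; α₂ = 0.02759, so [CO3²⁻] = 0.02759 × 4.632 = 0.128 mmol/kg

[CO3²⁻] = 0.128 mmol/kg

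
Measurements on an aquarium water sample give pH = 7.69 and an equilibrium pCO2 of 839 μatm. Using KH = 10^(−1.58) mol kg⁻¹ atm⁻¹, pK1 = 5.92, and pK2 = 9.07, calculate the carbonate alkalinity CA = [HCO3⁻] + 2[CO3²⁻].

CA = 1.41 mmol/kg

[CO2*] = KH · pCO2 = 10^(−1.58) × 839×10^-6 = 2.207×10^-5 mol/kg
α₀ = 1/(1 + K1/[H⁺] + K1K2/[H⁺]²) = 1/(1 + 10^+1.77 + 10^+0.39) = 0.01604
DIC = [CO2*]/α₀ = 2.207×10^-5 / 0.01604 = 1.376 mmol/kg
CA = (α₁ + 2α₂)·DIC = (0.9446 + 2×0.03938) × 1.376 = 1.41 mmol/kg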